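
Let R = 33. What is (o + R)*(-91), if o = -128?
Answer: 8645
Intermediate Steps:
(o + R)*(-91) = (-128 + 33)*(-91) = -95*(-91) = 8645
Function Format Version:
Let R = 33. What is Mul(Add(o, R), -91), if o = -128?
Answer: 8645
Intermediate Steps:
Mul(Add(o, R), -91) = Mul(Add(-128, 33), -91) = Mul(-95, -91) = 8645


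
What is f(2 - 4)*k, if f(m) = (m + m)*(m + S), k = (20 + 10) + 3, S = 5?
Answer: -396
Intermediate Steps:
k = 33 (k = 30 + 3 = 33)
f(m) = 2*m*(5 + m) (f(m) = (m + m)*(m + 5) = (2*m)*(5 + m) = 2*m*(5 + m))
f(2 - 4)*k = (2*(2 - 4)*(5 + (2 - 4)))*33 = (2*(-2)*(5 - 2))*33 = (2*(-2)*3)*33 = -12*33 = -396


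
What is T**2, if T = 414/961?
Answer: 171396/923521 ≈ 0.18559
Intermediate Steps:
T = 414/961 (T = 414*(1/961) = 414/961 ≈ 0.43080)
T**2 = (414/961)**2 = 171396/923521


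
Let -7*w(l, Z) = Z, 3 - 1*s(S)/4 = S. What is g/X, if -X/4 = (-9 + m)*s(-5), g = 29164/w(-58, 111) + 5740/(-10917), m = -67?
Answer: -92888369/491177664 ≈ -0.18911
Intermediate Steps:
s(S) = 12 - 4*S
w(l, Z) = -Z/7
g = -743106952/403929 (g = 29164/((-1/7*111)) + 5740/(-10917) = 29164/(-111/7) + 5740*(-1/10917) = 29164*(-7/111) - 5740/10917 = -204148/111 - 5740/10917 = -743106952/403929 ≈ -1839.7)
X = 9728 (X = -4*(-9 - 67)*(12 - 4*(-5)) = -(-304)*(12 + 20) = -(-304)*32 = -4*(-2432) = 9728)
g/X = -743106952/403929/9728 = -743106952/403929*1/9728 = -92888369/491177664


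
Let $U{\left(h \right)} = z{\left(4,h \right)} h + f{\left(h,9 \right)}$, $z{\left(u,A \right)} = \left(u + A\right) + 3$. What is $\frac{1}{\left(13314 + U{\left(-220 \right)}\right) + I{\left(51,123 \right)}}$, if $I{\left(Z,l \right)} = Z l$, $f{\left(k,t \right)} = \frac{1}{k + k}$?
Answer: $\frac{440}{29236679} \approx 1.505 \cdot 10^{-5}$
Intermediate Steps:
$z{\left(u,A \right)} = 3 + A + u$ ($z{\left(u,A \right)} = \left(A + u\right) + 3 = 3 + A + u$)
$f{\left(k,t \right)} = \frac{1}{2 k}$
$U{\left(h \right)} = \frac{1}{2 h} + h \left(7 + h\right)$ ($U{\left(h \right)} = \left(3 + h + 4\right) h + \frac{1}{2 h} = \left(7 + h\right) h + \frac{1}{2 h} = h \left(7 + h\right) + \frac{1}{2 h} = \frac{1}{2 h} + h \left(7 + h\right)$)
$\frac{1}{\left(13314 + U{\left(-220 \right)}\right) + I{\left(51,123 \right)}} = \frac{1}{\left(13314 + \left(\left(-220\right)^{2} + \frac{1}{2 \left(-220\right)} + 7 \left(-220\right)\right)\right) + 51 \cdot 123} = \frac{1}{\left(13314 + \left(48400 + \frac{1}{2} \left(- \frac{1}{220}\right) - 1540\right)\right) + 6273} = \frac{1}{\left(13314 - - \frac{20618399}{440}\right) + 6273} = \frac{1}{\left(13314 + \frac{20618399}{440}\right) + 6273} = \frac{1}{\frac{26476559}{440} + 6273} = \frac{1}{\frac{29236679}{440}} = \frac{440}{29236679}$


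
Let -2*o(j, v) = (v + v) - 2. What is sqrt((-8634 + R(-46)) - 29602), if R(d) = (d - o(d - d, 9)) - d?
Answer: 2*I*sqrt(9557) ≈ 195.52*I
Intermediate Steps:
o(j, v) = 1 - v (o(j, v) = -((v + v) - 2)/2 = -(2*v - 2)/2 = -(-2 + 2*v)/2 = 1 - v)
R(d) = 8 (R(d) = (d - (1 - 1*9)) - d = (d - (1 - 9)) - d = (d - 1*(-8)) - d = (d + 8) - d = (8 + d) - d = 8)
sqrt((-8634 + R(-46)) - 29602) = sqrt((-8634 + 8) - 29602) = sqrt(-8626 - 29602) = sqrt(-38228) = 2*I*sqrt(9557)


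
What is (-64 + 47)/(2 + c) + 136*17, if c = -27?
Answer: 57817/25 ≈ 2312.7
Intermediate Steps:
(-64 + 47)/(2 + c) + 136*17 = (-64 + 47)/(2 - 27) + 136*17 = -17/(-25) + 2312 = -17*(-1/25) + 2312 = 17/25 + 2312 = 57817/25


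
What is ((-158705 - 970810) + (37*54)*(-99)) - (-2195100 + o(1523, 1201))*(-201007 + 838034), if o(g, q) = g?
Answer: 1397366448262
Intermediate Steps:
((-158705 - 970810) + (37*54)*(-99)) - (-2195100 + o(1523, 1201))*(-201007 + 838034) = ((-158705 - 970810) + (37*54)*(-99)) - (-2195100 + 1523)*(-201007 + 838034) = (-1129515 + 1998*(-99)) - (-2193577)*637027 = (-1129515 - 197802) - 1*(-1397367775579) = -1327317 + 1397367775579 = 1397366448262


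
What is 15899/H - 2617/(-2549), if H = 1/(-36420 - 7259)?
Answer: -1770159218512/2549 ≈ -6.9445e+8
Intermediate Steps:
H = -1/43679 (H = 1/(-43679) = -1/43679 ≈ -2.2894e-5)
15899/H - 2617/(-2549) = 15899/(-1/43679) - 2617/(-2549) = 15899*(-43679) - 2617*(-1/2549) = -694452421 + 2617/2549 = -1770159218512/2549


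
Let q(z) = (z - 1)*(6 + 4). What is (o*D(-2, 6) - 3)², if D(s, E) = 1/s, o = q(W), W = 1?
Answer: 9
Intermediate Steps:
q(z) = -10 + 10*z (q(z) = (-1 + z)*10 = -10 + 10*z)
o = 0 (o = -10 + 10*1 = -10 + 10 = 0)
(o*D(-2, 6) - 3)² = (0/(-2) - 3)² = (0*(-½) - 3)² = (0 - 3)² = (-3)² = 9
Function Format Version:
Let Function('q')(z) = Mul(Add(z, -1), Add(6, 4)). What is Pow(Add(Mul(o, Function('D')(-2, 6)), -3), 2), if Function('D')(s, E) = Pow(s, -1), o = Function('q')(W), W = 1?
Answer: 9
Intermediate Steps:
Function('q')(z) = Add(-10, Mul(10, z)) (Function('q')(z) = Mul(Add(-1, z), 10) = Add(-10, Mul(10, z)))
o = 0 (o = Add(-10, Mul(10, 1)) = Add(-10, 10) = 0)
Pow(Add(Mul(o, Function('D')(-2, 6)), -3), 2) = Pow(Add(Mul(0, Pow(-2, -1)), -3), 2) = Pow(Add(Mul(0, Rational(-1, 2)), -3), 2) = Pow(Add(0, -3), 2) = Pow(-3, 2) = 9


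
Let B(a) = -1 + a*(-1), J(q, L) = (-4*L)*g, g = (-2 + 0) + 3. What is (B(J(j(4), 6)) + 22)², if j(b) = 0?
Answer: 2025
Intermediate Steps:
g = 1 (g = -2 + 3 = 1)
J(q, L) = -4*L (J(q, L) = -4*L*1 = -4*L)
B(a) = -1 - a
(B(J(j(4), 6)) + 22)² = ((-1 - (-4)*6) + 22)² = ((-1 - 1*(-24)) + 22)² = ((-1 + 24) + 22)² = (23 + 22)² = 45² = 2025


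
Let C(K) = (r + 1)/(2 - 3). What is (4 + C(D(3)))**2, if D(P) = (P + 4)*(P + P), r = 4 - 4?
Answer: 9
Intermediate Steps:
r = 0
D(P) = 2*P*(4 + P) (D(P) = (4 + P)*(2*P) = 2*P*(4 + P))
C(K) = -1 (C(K) = (0 + 1)/(2 - 3) = 1/(-1) = 1*(-1) = -1)
(4 + C(D(3)))**2 = (4 - 1)**2 = 3**2 = 9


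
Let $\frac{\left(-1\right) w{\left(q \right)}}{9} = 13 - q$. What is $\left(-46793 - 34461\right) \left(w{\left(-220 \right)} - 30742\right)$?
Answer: $2668300106$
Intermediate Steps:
$w{\left(q \right)} = -117 + 9 q$ ($w{\left(q \right)} = - 9 \left(13 - q\right) = -117 + 9 q$)
$\left(-46793 - 34461\right) \left(w{\left(-220 \right)} - 30742\right) = \left(-46793 - 34461\right) \left(\left(-117 + 9 \left(-220\right)\right) - 30742\right) = - 81254 \left(\left(-117 - 1980\right) - 30742\right) = - 81254 \left(-2097 - 30742\right) = \left(-81254\right) \left(-32839\right) = 2668300106$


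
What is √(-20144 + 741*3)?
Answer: I*√17921 ≈ 133.87*I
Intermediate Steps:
√(-20144 + 741*3) = √(-20144 + 2223) = √(-17921) = I*√17921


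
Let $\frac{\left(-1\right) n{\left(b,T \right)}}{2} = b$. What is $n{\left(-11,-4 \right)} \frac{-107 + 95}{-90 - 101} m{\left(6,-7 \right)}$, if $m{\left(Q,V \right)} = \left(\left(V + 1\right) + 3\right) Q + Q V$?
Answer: $- \frac{15840}{191} \approx -82.932$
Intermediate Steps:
$n{\left(b,T \right)} = - 2 b$
$m{\left(Q,V \right)} = Q V + Q \left(4 + V\right)$ ($m{\left(Q,V \right)} = \left(\left(1 + V\right) + 3\right) Q + Q V = \left(4 + V\right) Q + Q V = Q \left(4 + V\right) + Q V = Q V + Q \left(4 + V\right)$)
$n{\left(-11,-4 \right)} \frac{-107 + 95}{-90 - 101} m{\left(6,-7 \right)} = \left(-2\right) \left(-11\right) \frac{-107 + 95}{-90 - 101} \cdot 2 \cdot 6 \left(2 - 7\right) = 22 \left(- \frac{12}{-191}\right) 2 \cdot 6 \left(-5\right) = 22 \left(\left(-12\right) \left(- \frac{1}{191}\right)\right) \left(-60\right) = 22 \cdot \frac{12}{191} \left(-60\right) = \frac{264}{191} \left(-60\right) = - \frac{15840}{191}$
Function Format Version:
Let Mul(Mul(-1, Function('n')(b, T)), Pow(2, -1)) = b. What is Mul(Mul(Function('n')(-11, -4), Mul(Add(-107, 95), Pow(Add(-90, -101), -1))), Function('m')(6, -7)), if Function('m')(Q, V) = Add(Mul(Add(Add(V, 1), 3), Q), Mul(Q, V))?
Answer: Rational(-15840, 191) ≈ -82.932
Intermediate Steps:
Function('n')(b, T) = Mul(-2, b)
Function('m')(Q, V) = Add(Mul(Q, V), Mul(Q, Add(4, V))) (Function('m')(Q, V) = Add(Mul(Add(Add(1, V), 3), Q), Mul(Q, V)) = Add(Mul(Add(4, V), Q), Mul(Q, V)) = Add(Mul(Q, Add(4, V)), Mul(Q, V)) = Add(Mul(Q, V), Mul(Q, Add(4, V))))
Mul(Mul(Function('n')(-11, -4), Mul(Add(-107, 95), Pow(Add(-90, -101), -1))), Function('m')(6, -7)) = Mul(Mul(Mul(-2, -11), Mul(Add(-107, 95), Pow(Add(-90, -101), -1))), Mul(2, 6, Add(2, -7))) = Mul(Mul(22, Mul(-12, Pow(-191, -1))), Mul(2, 6, -5)) = Mul(Mul(22, Mul(-12, Rational(-1, 191))), -60) = Mul(Mul(22, Rational(12, 191)), -60) = Mul(Rational(264, 191), -60) = Rational(-15840, 191)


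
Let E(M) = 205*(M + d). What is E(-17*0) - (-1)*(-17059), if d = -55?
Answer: -28334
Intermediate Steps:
E(M) = -11275 + 205*M (E(M) = 205*(M - 55) = 205*(-55 + M) = -11275 + 205*M)
E(-17*0) - (-1)*(-17059) = (-11275 + 205*(-17*0)) - (-1)*(-17059) = (-11275 + 205*0) - 1*17059 = (-11275 + 0) - 17059 = -11275 - 17059 = -28334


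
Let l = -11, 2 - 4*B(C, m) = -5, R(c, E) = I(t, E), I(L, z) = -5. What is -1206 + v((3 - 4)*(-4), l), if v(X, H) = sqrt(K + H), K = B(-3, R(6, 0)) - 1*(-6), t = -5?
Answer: -1206 + I*sqrt(13)/2 ≈ -1206.0 + 1.8028*I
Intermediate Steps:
R(c, E) = -5
B(C, m) = 7/4 (B(C, m) = 1/2 - 1/4*(-5) = 1/2 + 5/4 = 7/4)
K = 31/4 (K = 7/4 - 1*(-6) = 7/4 + 6 = 31/4 ≈ 7.7500)
v(X, H) = sqrt(31/4 + H)
-1206 + v((3 - 4)*(-4), l) = -1206 + sqrt(31 + 4*(-11))/2 = -1206 + sqrt(31 - 44)/2 = -1206 + sqrt(-13)/2 = -1206 + (I*sqrt(13))/2 = -1206 + I*sqrt(13)/2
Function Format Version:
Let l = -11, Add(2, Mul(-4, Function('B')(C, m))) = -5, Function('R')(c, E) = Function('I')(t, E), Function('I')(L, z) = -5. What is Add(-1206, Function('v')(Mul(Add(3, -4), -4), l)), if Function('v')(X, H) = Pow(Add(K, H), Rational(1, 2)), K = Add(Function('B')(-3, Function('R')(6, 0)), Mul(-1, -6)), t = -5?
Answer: Add(-1206, Mul(Rational(1, 2), I, Pow(13, Rational(1, 2)))) ≈ Add(-1206.0, Mul(1.8028, I))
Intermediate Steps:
Function('R')(c, E) = -5
Function('B')(C, m) = Rational(7, 4) (Function('B')(C, m) = Add(Rational(1, 2), Mul(Rational(-1, 4), -5)) = Add(Rational(1, 2), Rational(5, 4)) = Rational(7, 4))
K = Rational(31, 4) (K = Add(Rational(7, 4), Mul(-1, -6)) = Add(Rational(7, 4), 6) = Rational(31, 4) ≈ 7.7500)
Function('v')(X, H) = Pow(Add(Rational(31, 4), H), Rational(1, 2))
Add(-1206, Function('v')(Mul(Add(3, -4), -4), l)) = Add(-1206, Mul(Rational(1, 2), Pow(Add(31, Mul(4, -11)), Rational(1, 2)))) = Add(-1206, Mul(Rational(1, 2), Pow(Add(31, -44), Rational(1, 2)))) = Add(-1206, Mul(Rational(1, 2), Pow(-13, Rational(1, 2)))) = Add(-1206, Mul(Rational(1, 2), Mul(I, Pow(13, Rational(1, 2))))) = Add(-1206, Mul(Rational(1, 2), I, Pow(13, Rational(1, 2))))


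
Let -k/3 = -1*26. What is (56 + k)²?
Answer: 17956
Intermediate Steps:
k = 78 (k = -(-3)*26 = -3*(-26) = 78)
(56 + k)² = (56 + 78)² = 134² = 17956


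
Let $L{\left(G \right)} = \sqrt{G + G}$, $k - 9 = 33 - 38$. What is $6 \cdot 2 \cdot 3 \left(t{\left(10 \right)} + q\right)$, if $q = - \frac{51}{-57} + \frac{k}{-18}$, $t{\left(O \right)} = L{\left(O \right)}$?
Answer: $\frac{460}{19} + 72 \sqrt{5} \approx 185.21$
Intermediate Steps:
$k = 4$ ($k = 9 + \left(33 - 38\right) = 9 - 5 = 4$)
$L{\left(G \right)} = \sqrt{2} \sqrt{G}$ ($L{\left(G \right)} = \sqrt{2 G} = \sqrt{2} \sqrt{G}$)
$t{\left(O \right)} = \sqrt{2} \sqrt{O}$
$q = \frac{115}{171}$ ($q = - \frac{51}{-57} + \frac{4}{-18} = \left(-51\right) \left(- \frac{1}{57}\right) + 4 \left(- \frac{1}{18}\right) = \frac{17}{19} - \frac{2}{9} = \frac{115}{171} \approx 0.67251$)
$6 \cdot 2 \cdot 3 \left(t{\left(10 \right)} + q\right) = 6 \cdot 2 \cdot 3 \left(\sqrt{2} \sqrt{10} + \frac{115}{171}\right) = 12 \cdot 3 \left(2 \sqrt{5} + \frac{115}{171}\right) = 36 \left(\frac{115}{171} + 2 \sqrt{5}\right) = \frac{460}{19} + 72 \sqrt{5}$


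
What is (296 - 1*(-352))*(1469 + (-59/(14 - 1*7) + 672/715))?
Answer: 4740031872/5005 ≈ 9.4706e+5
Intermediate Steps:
(296 - 1*(-352))*(1469 + (-59/(14 - 1*7) + 672/715)) = (296 + 352)*(1469 + (-59/(14 - 7) + 672*(1/715))) = 648*(1469 + (-59/7 + 672/715)) = 648*(1469 - 37481/5005) = 648*(7314864/5005) = 4740031872/5005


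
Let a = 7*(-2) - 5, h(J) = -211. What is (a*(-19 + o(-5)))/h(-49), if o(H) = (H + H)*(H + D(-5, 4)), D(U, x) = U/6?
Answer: 2242/633 ≈ 3.5419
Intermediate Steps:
D(U, x) = U/6 (D(U, x) = U*(⅙) = U/6)
a = -19 (a = -14 - 5 = -19)
o(H) = 2*H*(-⅚ + H) (o(H) = (H + H)*(H + (⅙)*(-5)) = (2*H)*(H - ⅚) = (2*H)*(-⅚ + H) = 2*H*(-⅚ + H))
(a*(-19 + o(-5)))/h(-49) = -19*(-19 + (⅓)*(-5)*(-5 + 6*(-5)))/(-211) = -19*(-19 + (⅓)*(-5)*(-5 - 30))*(-1/211) = -19*(-19 + (⅓)*(-5)*(-35))*(-1/211) = -19*(-19 + 175/3)*(-1/211) = -19*118/3*(-1/211) = -2242/3*(-1/211) = 2242/633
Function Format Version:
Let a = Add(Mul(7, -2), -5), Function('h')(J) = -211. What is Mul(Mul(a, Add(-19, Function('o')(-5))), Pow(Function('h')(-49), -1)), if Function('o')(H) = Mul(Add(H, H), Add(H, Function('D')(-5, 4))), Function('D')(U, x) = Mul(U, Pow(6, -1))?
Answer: Rational(2242, 633) ≈ 3.5419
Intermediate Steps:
Function('D')(U, x) = Mul(Rational(1, 6), U) (Function('D')(U, x) = Mul(U, Rational(1, 6)) = Mul(Rational(1, 6), U))
a = -19 (a = Add(-14, -5) = -19)
Function('o')(H) = Mul(2, H, Add(Rational(-5, 6), H)) (Function('o')(H) = Mul(Add(H, H), Add(H, Mul(Rational(1, 6), -5))) = Mul(Mul(2, H), Add(H, Rational(-5, 6))) = Mul(Mul(2, H), Add(Rational(-5, 6), H)) = Mul(2, H, Add(Rational(-5, 6), H)))
Mul(Mul(a, Add(-19, Function('o')(-5))), Pow(Function('h')(-49), -1)) = Mul(Mul(-19, Add(-19, Mul(Rational(1, 3), -5, Add(-5, Mul(6, -5))))), Pow(-211, -1)) = Mul(Mul(-19, Add(-19, Mul(Rational(1, 3), -5, Add(-5, -30)))), Rational(-1, 211)) = Mul(Mul(-19, Add(-19, Mul(Rational(1, 3), -5, -35))), Rational(-1, 211)) = Mul(Mul(-19, Add(-19, Rational(175, 3))), Rational(-1, 211)) = Mul(Mul(-19, Rational(118, 3)), Rational(-1, 211)) = Mul(Rational(-2242, 3), Rational(-1, 211)) = Rational(2242, 633)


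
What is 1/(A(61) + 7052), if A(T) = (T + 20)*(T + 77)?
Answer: 1/18230 ≈ 5.4855e-5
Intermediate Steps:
A(T) = (20 + T)*(77 + T)
1/(A(61) + 7052) = 1/((1540 + 61² + 97*61) + 7052) = 1/((1540 + 3721 + 5917) + 7052) = 1/(11178 + 7052) = 1/18230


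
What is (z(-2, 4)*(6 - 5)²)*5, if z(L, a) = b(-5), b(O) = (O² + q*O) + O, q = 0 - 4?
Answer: 200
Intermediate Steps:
q = -4
b(O) = O² - 3*O (b(O) = (O² - 4*O) + O = O² - 3*O)
z(L, a) = 40 (z(L, a) = -5*(-3 - 5) = -5*(-8) = 40)
(z(-2, 4)*(6 - 5)²)*5 = (40*(6 - 5)²)*5 = (40*1²)*5 = (40*1)*5 = 40*5 = 200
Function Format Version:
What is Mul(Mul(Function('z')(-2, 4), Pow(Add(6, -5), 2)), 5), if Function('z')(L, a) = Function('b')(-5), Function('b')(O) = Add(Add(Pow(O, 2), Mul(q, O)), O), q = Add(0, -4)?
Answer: 200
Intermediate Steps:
q = -4
Function('b')(O) = Add(Pow(O, 2), Mul(-3, O)) (Function('b')(O) = Add(Add(Pow(O, 2), Mul(-4, O)), O) = Add(Pow(O, 2), Mul(-3, O)))
Function('z')(L, a) = 40 (Function('z')(L, a) = Mul(-5, Add(-3, -5)) = Mul(-5, -8) = 40)
Mul(Mul(Function('z')(-2, 4), Pow(Add(6, -5), 2)), 5) = Mul(Mul(40, Pow(Add(6, -5), 2)), 5) = Mul(Mul(40, Pow(1, 2)), 5) = Mul(Mul(40, 1), 5) = Mul(40, 5) = 200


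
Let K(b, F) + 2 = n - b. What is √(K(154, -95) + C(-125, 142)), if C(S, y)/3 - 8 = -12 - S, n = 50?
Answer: √257 ≈ 16.031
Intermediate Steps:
K(b, F) = 48 - b (K(b, F) = -2 + (50 - b) = 48 - b)
C(S, y) = -12 - 3*S (C(S, y) = 24 + 3*(-12 - S) = 24 + (-36 - 3*S) = -12 - 3*S)
√(K(154, -95) + C(-125, 142)) = √((48 - 1*154) + (-12 - 3*(-125))) = √((48 - 154) + (-12 + 375)) = √(-106 + 363) = √257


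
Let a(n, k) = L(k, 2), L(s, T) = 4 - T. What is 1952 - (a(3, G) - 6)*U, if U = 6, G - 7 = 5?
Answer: 1976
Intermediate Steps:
G = 12 (G = 7 + 5 = 12)
a(n, k) = 2 (a(n, k) = 4 - 1*2 = 4 - 2 = 2)
1952 - (a(3, G) - 6)*U = 1952 - (2 - 6)*6 = 1952 - (-4)*6 = 1952 - 1*(-24) = 1952 + 24 = 1976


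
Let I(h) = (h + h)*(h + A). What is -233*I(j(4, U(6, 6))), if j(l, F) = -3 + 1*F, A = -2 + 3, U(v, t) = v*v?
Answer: -522852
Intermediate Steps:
U(v, t) = v**2
A = 1
j(l, F) = -3 + F
I(h) = 2*h*(1 + h) (I(h) = (h + h)*(h + 1) = (2*h)*(1 + h) = 2*h*(1 + h))
-233*I(j(4, U(6, 6))) = -466*(-3 + 6**2)*(1 + (-3 + 6**2)) = -466*(-3 + 36)*(1 + (-3 + 36)) = -466*33*(1 + 33) = -466*33*34 = -233*2244 = -522852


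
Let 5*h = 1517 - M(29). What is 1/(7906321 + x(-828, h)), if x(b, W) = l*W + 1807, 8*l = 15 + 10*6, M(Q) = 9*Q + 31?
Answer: 8/63283399 ≈ 1.2642e-7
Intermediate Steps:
M(Q) = 31 + 9*Q
l = 75/8 (l = (15 + 10*6)/8 = (15 + 60)/8 = (⅛)*75 = 75/8 ≈ 9.3750)
h = 245 (h = (1517 - (31 + 9*29))/5 = (1517 - (31 + 261))/5 = (1517 - 1*292)/5 = (1517 - 292)/5 = (⅕)*1225 = 245)
x(b, W) = 1807 + 75*W/8 (x(b, W) = 75*W/8 + 1807 = 1807 + 75*W/8)
1/(7906321 + x(-828, h)) = 1/(7906321 + (1807 + (75/8)*245)) = 1/(7906321 + (1807 + 18375/8)) = 1/(7906321 + 32831/8) = 1/(63283399/8) = 8/63283399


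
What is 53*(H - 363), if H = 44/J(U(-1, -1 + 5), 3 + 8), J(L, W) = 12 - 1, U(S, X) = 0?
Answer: -19027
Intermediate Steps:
J(L, W) = 11
H = 4 (H = 44/11 = 44*(1/11) = 4)
53*(H - 363) = 53*(4 - 363) = 53*(-359) = -19027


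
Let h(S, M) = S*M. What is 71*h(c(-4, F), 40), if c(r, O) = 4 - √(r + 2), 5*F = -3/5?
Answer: 11360 - 2840*I*√2 ≈ 11360.0 - 4016.4*I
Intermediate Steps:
F = -3/25 (F = (-3/5)/5 = (-3*⅕)/5 = (⅕)*(-⅗) = -3/25 ≈ -0.12000)
c(r, O) = 4 - √(2 + r)
h(S, M) = M*S
71*h(c(-4, F), 40) = 71*(40*(4 - √(2 - 4))) = 71*(40*(4 - √(-2))) = 71*(40*(4 - I*√2)) = 71*(160 - 40*I*√2) = 11360 - 2840*I*√2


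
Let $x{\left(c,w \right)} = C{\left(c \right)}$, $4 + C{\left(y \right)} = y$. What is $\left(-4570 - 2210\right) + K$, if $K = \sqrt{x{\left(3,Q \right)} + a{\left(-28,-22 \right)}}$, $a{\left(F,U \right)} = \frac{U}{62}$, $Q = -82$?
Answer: $-6780 + \frac{i \sqrt{1302}}{31} \approx -6780.0 + 1.164 i$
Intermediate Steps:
$a{\left(F,U \right)} = \frac{U}{62}$ ($a{\left(F,U \right)} = U \frac{1}{62} = \frac{U}{62}$)
$C{\left(y \right)} = -4 + y$
$x{\left(c,w \right)} = -4 + c$
$K = \frac{i \sqrt{1302}}{31}$ ($K = \sqrt{\left(-4 + 3\right) + \frac{1}{62} \left(-22\right)} = \sqrt{-1 - \frac{11}{31}} = \sqrt{- \frac{42}{31}} = \frac{i \sqrt{1302}}{31} \approx 1.164 i$)
$\left(-4570 - 2210\right) + K = \left(-4570 - 2210\right) + \frac{i \sqrt{1302}}{31} = -6780 + \frac{i \sqrt{1302}}{31}$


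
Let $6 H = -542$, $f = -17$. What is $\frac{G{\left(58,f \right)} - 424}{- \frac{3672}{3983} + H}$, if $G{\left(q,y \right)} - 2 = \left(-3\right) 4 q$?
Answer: $\frac{13358982}{1090409} \approx 12.251$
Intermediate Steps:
$H = - \frac{271}{3}$ ($H = \frac{1}{6} \left(-542\right) = - \frac{271}{3} \approx -90.333$)
$G{\left(q,y \right)} = 2 - 12 q$ ($G{\left(q,y \right)} = 2 + \left(-3\right) 4 q = 2 - 12 q$)
$\frac{G{\left(58,f \right)} - 424}{- \frac{3672}{3983} + H} = \frac{\left(2 - 696\right) - 424}{- \frac{3672}{3983} - \frac{271}{3}} = \frac{\left(2 - 696\right) - 424}{\left(-3672\right) \frac{1}{3983} - \frac{271}{3}} = \frac{-694 - 424}{- \frac{3672}{3983} - \frac{271}{3}} = - \frac{1118}{- \frac{1090409}{11949}} = \left(-1118\right) \left(- \frac{11949}{1090409}\right) = \frac{13358982}{1090409}$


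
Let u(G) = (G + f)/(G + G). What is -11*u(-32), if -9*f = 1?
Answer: -3179/576 ≈ -5.5191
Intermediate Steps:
f = -⅑ (f = -⅑*1 = -⅑ ≈ -0.11111)
u(G) = (-⅑ + G)/(2*G) (u(G) = (G - ⅑)/(G + G) = (-⅑ + G)/((2*G)) = (-⅑ + G)*(1/(2*G)) = (-⅑ + G)/(2*G))
-11*u(-32) = -11*(-1 + 9*(-32))/(18*(-32)) = -11*(-1)*(-1 - 288)/(18*32) = -11*(-1)*(-289)/(18*32) = -11*289/576 = -3179/576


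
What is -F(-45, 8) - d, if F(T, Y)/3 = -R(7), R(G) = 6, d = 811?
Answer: -793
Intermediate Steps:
F(T, Y) = -18 (F(T, Y) = 3*(-1*6) = 3*(-6) = -18)
-F(-45, 8) - d = -1*(-18) - 1*811 = 18 - 811 = -793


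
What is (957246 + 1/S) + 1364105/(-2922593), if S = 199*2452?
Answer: 1365102401019218397/1426073409164 ≈ 9.5725e+5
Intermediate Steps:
S = 487948
(957246 + 1/S) + 1364105/(-2922593) = (957246 + 1/487948) + 1364105/(-2922593) = (957246 + 1/487948) + 1364105*(-1/2922593) = 467086271209/487948 - 1364105/2922593 = 1365102401019218397/1426073409164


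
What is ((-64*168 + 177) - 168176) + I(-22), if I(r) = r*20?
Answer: -179191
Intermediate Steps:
I(r) = 20*r
((-64*168 + 177) - 168176) + I(-22) = ((-64*168 + 177) - 168176) + 20*(-22) = ((-10752 + 177) - 168176) - 440 = (-10575 - 168176) - 440 = -178751 - 440 = -179191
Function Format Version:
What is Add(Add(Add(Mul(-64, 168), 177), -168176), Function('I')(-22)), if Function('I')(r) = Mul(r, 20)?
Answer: -179191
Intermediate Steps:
Function('I')(r) = Mul(20, r)
Add(Add(Add(Mul(-64, 168), 177), -168176), Function('I')(-22)) = Add(Add(Add(Mul(-64, 168), 177), -168176), Mul(20, -22)) = Add(Add(Add(-10752, 177), -168176), -440) = Add(Add(-10575, -168176), -440) = Add(-178751, -440) = -179191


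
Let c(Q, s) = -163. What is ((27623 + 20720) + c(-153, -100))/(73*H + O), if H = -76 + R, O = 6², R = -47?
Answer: -1460/271 ≈ -5.3875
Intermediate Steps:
O = 36
H = -123 (H = -76 - 47 = -123)
((27623 + 20720) + c(-153, -100))/(73*H + O) = ((27623 + 20720) - 163)/(73*(-123) + 36) = (48343 - 163)/(-8979 + 36) = 48180/(-8943) = 48180*(-1/8943) = -1460/271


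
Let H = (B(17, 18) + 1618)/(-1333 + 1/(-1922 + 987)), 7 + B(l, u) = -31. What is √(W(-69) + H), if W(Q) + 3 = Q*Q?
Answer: √51314246934077/103863 ≈ 68.970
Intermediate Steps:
B(l, u) = -38 (B(l, u) = -7 - 31 = -38)
H = -369325/311589 (H = (-38 + 1618)/(-1333 + 1/(-1922 + 987)) = 1580/(-1333 + 1/(-935)) = 1580/(-1333 - 1/935) = 1580/(-1246356/935) = 1580*(-935/1246356) = -369325/311589 ≈ -1.1853)
W(Q) = -3 + Q² (W(Q) = -3 + Q*Q = -3 + Q²)
√(W(-69) + H) = √((-3 + (-69)²) - 369325/311589) = √((-3 + 4761) - 369325/311589) = √(4758 - 369325/311589) = √(1482171137/311589) = √51314246934077/103863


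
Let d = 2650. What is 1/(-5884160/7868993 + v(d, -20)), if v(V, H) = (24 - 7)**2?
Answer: 7868993/2268254817 ≈ 0.0034692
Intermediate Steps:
v(V, H) = 289 (v(V, H) = 17**2 = 289)
1/(-5884160/7868993 + v(d, -20)) = 1/(-5884160/7868993 + 289) = 1/(2268254817/7868993) = 7868993/2268254817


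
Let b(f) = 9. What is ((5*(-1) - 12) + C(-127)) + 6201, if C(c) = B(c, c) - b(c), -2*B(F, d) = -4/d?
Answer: 784223/127 ≈ 6175.0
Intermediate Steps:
B(F, d) = 2/d (B(F, d) = -(-2)/d = 2/d)
C(c) = -9 + 2/c (C(c) = 2/c - 1*9 = 2/c - 9 = -9 + 2/c)
((5*(-1) - 12) + C(-127)) + 6201 = ((5*(-1) - 12) + (-9 + 2/(-127))) + 6201 = ((-5 - 12) + (-9 + 2*(-1/127))) + 6201 = (-17 + (-9 - 2/127)) + 6201 = (-17 - 1145/127) + 6201 = -3304/127 + 6201 = 784223/127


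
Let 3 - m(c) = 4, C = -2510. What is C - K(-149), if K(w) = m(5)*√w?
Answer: -2510 + I*√149 ≈ -2510.0 + 12.207*I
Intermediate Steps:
m(c) = -1 (m(c) = 3 - 1*4 = 3 - 4 = -1)
K(w) = -√w
C - K(-149) = -2510 - (-1)*√(-149) = -2510 - (-1)*I*√149 = -2510 + I*√149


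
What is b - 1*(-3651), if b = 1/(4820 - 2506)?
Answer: 8448415/2314 ≈ 3651.0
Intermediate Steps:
b = 1/2314 ≈ 0.00043215
b - 1*(-3651) = 1/2314 - 1*(-3651) = 1/2314 + 3651 = 8448415/2314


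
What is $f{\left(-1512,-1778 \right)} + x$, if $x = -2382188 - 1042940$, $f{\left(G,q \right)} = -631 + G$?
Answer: $-3427271$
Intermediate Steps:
$x = -3425128$
$f{\left(-1512,-1778 \right)} + x = \left(-631 - 1512\right) - 3425128 = -2143 - 3425128 = -3427271$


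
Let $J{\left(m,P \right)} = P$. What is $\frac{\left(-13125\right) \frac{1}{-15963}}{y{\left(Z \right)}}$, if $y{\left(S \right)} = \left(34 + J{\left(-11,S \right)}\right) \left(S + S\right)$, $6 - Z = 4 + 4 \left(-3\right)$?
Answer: $\frac{625}{1021632} \approx 0.00061177$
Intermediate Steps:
$Z = 14$ ($Z = 6 - \left(4 + 4 \left(-3\right)\right) = 6 - \left(4 - 12\right) = 6 - -8 = 6 + 8 = 14$)
$y{\left(S \right)} = 2 S \left(34 + S\right)$ ($y{\left(S \right)} = \left(34 + S\right) \left(S + S\right) = \left(34 + S\right) 2 S = 2 S \left(34 + S\right)$)
$\frac{\left(-13125\right) \frac{1}{-15963}}{y{\left(Z \right)}} = \frac{\left(-13125\right) \frac{1}{-15963}}{2 \cdot 14 \left(34 + 14\right)} = \frac{\left(-13125\right) \left(- \frac{1}{15963}\right)}{2 \cdot 14 \cdot 48} = \frac{4375}{5321 \cdot 1344} = \frac{4375}{5321} \cdot \frac{1}{1344} = \frac{625}{1021632}$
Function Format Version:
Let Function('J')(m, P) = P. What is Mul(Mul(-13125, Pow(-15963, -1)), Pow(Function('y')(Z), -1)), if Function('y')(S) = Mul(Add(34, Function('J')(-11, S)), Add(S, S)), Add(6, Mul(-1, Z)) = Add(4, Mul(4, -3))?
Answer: Rational(625, 1021632) ≈ 0.00061177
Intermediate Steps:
Z = 14 (Z = Add(6, Mul(-1, Add(4, Mul(4, -3)))) = Add(6, Mul(-1, Add(4, -12))) = Add(6, Mul(-1, -8)) = Add(6, 8) = 14)
Function('y')(S) = Mul(2, S, Add(34, S)) (Function('y')(S) = Mul(Add(34, S), Add(S, S)) = Mul(Add(34, S), Mul(2, S)) = Mul(2, S, Add(34, S)))
Mul(Mul(-13125, Pow(-15963, -1)), Pow(Function('y')(Z), -1)) = Mul(Mul(-13125, Pow(-15963, -1)), Pow(Mul(2, 14, Add(34, 14)), -1)) = Mul(Mul(-13125, Rational(-1, 15963)), Pow(Mul(2, 14, 48), -1)) = Mul(Rational(4375, 5321), Pow(1344, -1)) = Mul(Rational(4375, 5321), Rational(1, 1344)) = Rational(625, 1021632)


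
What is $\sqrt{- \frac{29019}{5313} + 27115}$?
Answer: $\frac{68 \sqrt{18388293}}{1771} \approx 164.65$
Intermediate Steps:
$\sqrt{- \frac{29019}{5313} + 27115} = \sqrt{\left(-29019\right) \frac{1}{5313} + 27115} = \sqrt{- \frac{9673}{1771} + 27115} = \sqrt{\frac{48010992}{1771}} = \frac{68 \sqrt{18388293}}{1771}$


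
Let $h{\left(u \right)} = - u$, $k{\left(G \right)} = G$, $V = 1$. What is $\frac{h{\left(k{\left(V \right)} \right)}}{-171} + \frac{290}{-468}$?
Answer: $- \frac{2729}{4446} \approx -0.61381$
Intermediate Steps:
$\frac{h{\left(k{\left(V \right)} \right)}}{-171} + \frac{290}{-468} = \frac{\left(-1\right) 1}{-171} + \frac{290}{-468} = \left(-1\right) \left(- \frac{1}{171}\right) + 290 \left(- \frac{1}{468}\right) = \frac{1}{171} - \frac{145}{234} = - \frac{2729}{4446}$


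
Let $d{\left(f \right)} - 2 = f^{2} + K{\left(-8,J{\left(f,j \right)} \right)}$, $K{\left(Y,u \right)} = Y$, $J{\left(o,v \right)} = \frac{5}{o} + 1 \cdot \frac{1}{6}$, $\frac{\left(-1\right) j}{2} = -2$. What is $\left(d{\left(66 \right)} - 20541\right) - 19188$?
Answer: $-35379$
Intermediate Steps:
$j = 4$ ($j = \left(-2\right) \left(-2\right) = 4$)
$J{\left(o,v \right)} = \frac{1}{6} + \frac{5}{o}$ ($J{\left(o,v \right)} = \frac{5}{o} + 1 \cdot \frac{1}{6} = \frac{5}{o} + \frac{1}{6} = \frac{1}{6} + \frac{5}{o}$)
$d{\left(f \right)} = -6 + f^{2}$ ($d{\left(f \right)} = 2 + \left(f^{2} - 8\right) = 2 + \left(-8 + f^{2}\right) = -6 + f^{2}$)
$\left(d{\left(66 \right)} - 20541\right) - 19188 = \left(\left(-6 + 66^{2}\right) - 20541\right) - 19188 = \left(\left(-6 + 4356\right) - 20541\right) - 19188 = \left(4350 - 20541\right) - 19188 = -16191 - 19188 = -35379$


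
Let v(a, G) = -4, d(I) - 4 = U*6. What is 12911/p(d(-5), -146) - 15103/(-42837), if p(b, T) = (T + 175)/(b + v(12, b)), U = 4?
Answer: 13274082155/1242273 ≈ 10685.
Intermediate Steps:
d(I) = 28 (d(I) = 4 + 4*6 = 4 + 24 = 28)
p(b, T) = (175 + T)/(-4 + b) (p(b, T) = (T + 175)/(b - 4) = (175 + T)/(-4 + b))
12911/p(d(-5), -146) - 15103/(-42837) = 12911/(((175 - 146)/(-4 + 28))) - 15103/(-42837) = 12911/((29/24)) - 15103*(-1/42837) = 12911/(((1/24)*29)) + 15103/42837 = 12911/(29/24) + 15103/42837 = 12911*(24/29) + 15103/42837 = 309864/29 + 15103/42837 = 13274082155/1242273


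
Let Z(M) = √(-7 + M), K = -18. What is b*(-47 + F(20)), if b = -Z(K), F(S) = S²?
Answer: -1765*I ≈ -1765.0*I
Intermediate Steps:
b = -5*I (b = -√(-7 - 18) = -√(-25) = -5*I ≈ -5.0*I)
b*(-47 + F(20)) = (-5*I)*(-47 + 20²) = (-5*I)*(-47 + 400) = -5*I*353 = -1765*I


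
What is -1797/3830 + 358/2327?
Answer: -15701/49790 ≈ -0.31534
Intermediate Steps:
-1797/3830 + 358/2327 = -1797*1/3830 + 358*(1/2327) = -1797/3830 + 2/13 = -15701/49790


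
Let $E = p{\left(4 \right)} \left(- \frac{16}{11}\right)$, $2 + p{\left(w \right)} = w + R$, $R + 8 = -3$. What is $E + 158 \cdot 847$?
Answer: $\frac{1472230}{11} \approx 1.3384 \cdot 10^{5}$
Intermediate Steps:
$R = -11$ ($R = -8 - 3 = -11$)
$p{\left(w \right)} = -13 + w$ ($p{\left(w \right)} = -2 + \left(w - 11\right) = -2 + \left(-11 + w\right) = -13 + w$)
$E = \frac{144}{11}$ ($E = \left(-13 + 4\right) \left(- \frac{16}{11}\right) = - 9 \left(\left(-16\right) \frac{1}{11}\right) = \left(-9\right) \left(- \frac{16}{11}\right) = \frac{144}{11} \approx 13.091$)
$E + 158 \cdot 847 = \frac{144}{11} + 158 \cdot 847 = \frac{144}{11} + 133826 = \frac{1472230}{11}$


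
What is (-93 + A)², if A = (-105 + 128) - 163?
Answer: 54289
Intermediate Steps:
A = -140 (A = 23 - 163 = -140)
(-93 + A)² = (-93 - 140)² = (-233)² = 54289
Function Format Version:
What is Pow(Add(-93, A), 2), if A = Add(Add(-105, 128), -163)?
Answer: 54289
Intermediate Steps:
A = -140 (A = Add(23, -163) = -140)
Pow(Add(-93, A), 2) = Pow(Add(-93, -140), 2) = Pow(-233, 2) = 54289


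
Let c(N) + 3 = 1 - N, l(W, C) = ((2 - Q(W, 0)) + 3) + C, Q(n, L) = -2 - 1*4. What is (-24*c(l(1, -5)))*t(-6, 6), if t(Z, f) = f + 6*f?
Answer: 8064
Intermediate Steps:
Q(n, L) = -6 (Q(n, L) = -2 - 4 = -6)
l(W, C) = 11 + C (l(W, C) = ((2 - 1*(-6)) + 3) + C = ((2 + 6) + 3) + C = (8 + 3) + C = 11 + C)
t(Z, f) = 7*f
c(N) = -2 - N (c(N) = -3 + (1 - N) = -2 - N)
(-24*c(l(1, -5)))*t(-6, 6) = (-24*(-2 - (11 - 5)))*(7*6) = -24*(-2 - 1*6)*42 = -24*(-2 - 6)*42 = -24*(-8)*42 = 192*42 = 8064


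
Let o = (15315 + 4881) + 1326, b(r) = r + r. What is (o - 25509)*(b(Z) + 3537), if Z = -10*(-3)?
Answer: -14341239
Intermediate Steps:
Z = 30
b(r) = 2*r
o = 21522 (o = 20196 + 1326 = 21522)
(o - 25509)*(b(Z) + 3537) = (21522 - 25509)*(2*30 + 3537) = -3987*(60 + 3537) = -3987*3597 = -14341239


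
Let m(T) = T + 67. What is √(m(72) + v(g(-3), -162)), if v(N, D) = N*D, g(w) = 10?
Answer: I*√1481 ≈ 38.484*I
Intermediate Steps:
m(T) = 67 + T
v(N, D) = D*N
√(m(72) + v(g(-3), -162)) = √((67 + 72) - 162*10) = √(139 - 1620) = √(-1481) = I*√1481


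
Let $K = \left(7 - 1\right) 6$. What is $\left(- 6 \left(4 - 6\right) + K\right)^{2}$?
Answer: $2304$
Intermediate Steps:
$K = 36$ ($K = 6 \cdot 6 = 36$)
$\left(- 6 \left(4 - 6\right) + K\right)^{2} = \left(- 6 \left(4 - 6\right) + 36\right)^{2} = \left(\left(-6\right) \left(-2\right) + 36\right)^{2} = \left(12 + 36\right)^{2} = 48^{2} = 2304$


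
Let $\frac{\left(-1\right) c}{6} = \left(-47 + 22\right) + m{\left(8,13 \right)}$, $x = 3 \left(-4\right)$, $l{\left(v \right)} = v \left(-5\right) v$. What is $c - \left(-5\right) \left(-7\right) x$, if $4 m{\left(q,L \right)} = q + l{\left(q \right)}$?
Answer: $1038$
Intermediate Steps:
$l{\left(v \right)} = - 5 v^{2}$ ($l{\left(v \right)} = - 5 v v = - 5 v^{2}$)
$m{\left(q,L \right)} = - \frac{5 q^{2}}{4} + \frac{q}{4}$ ($m{\left(q,L \right)} = \frac{q - 5 q^{2}}{4} = - \frac{5 q^{2}}{4} + \frac{q}{4}$)
$x = -12$
$c = 618$ ($c = - 6 \left(\left(-47 + 22\right) + \frac{1}{4} \cdot 8 \left(1 - 40\right)\right) = - 6 \left(-25 + \frac{1}{4} \cdot 8 \left(1 - 40\right)\right) = - 6 \left(-25 + \frac{1}{4} \cdot 8 \left(-39\right)\right) = - 6 \left(-25 - 78\right) = \left(-6\right) \left(-103\right) = 618$)
$c - \left(-5\right) \left(-7\right) x = 618 - \left(-5\right) \left(-7\right) \left(-12\right) = 618 - 35 \left(-12\right) = 618 - -420 = 618 + 420 = 1038$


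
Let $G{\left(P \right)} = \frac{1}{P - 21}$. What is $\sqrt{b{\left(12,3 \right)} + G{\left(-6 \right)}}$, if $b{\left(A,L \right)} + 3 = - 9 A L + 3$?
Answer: $\frac{i \sqrt{26247}}{9} \approx 18.001 i$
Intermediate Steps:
$b{\left(A,L \right)} = - 9 A L$ ($b{\left(A,L \right)} = -3 + \left(- 9 A L + 3\right) = -3 - \left(-3 + 9 A L\right) = - 9 A L$)
$G{\left(P \right)} = \frac{1}{-21 + P}$
$\sqrt{b{\left(12,3 \right)} + G{\left(-6 \right)}} = \sqrt{\left(-9\right) 12 \cdot 3 + \frac{1}{-21 - 6}} = \sqrt{-324 + \frac{1}{-27}} = \sqrt{-324 - \frac{1}{27}} = \sqrt{- \frac{8749}{27}} = \frac{i \sqrt{26247}}{9}$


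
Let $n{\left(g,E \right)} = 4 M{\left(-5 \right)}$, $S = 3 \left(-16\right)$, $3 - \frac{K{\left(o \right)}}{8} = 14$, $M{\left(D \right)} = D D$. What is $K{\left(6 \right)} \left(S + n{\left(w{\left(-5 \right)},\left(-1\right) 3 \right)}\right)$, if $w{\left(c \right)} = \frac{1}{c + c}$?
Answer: $-4576$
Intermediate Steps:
$M{\left(D \right)} = D^{2}$
$K{\left(o \right)} = -88$ ($K{\left(o \right)} = 24 - 112 = -88$)
$S = -48$
$w{\left(c \right)} = \frac{1}{2 c}$
$n{\left(g,E \right)} = 100$ ($n{\left(g,E \right)} = 4 \left(-5\right)^{2} = 4 \cdot 25 = 100$)
$K{\left(6 \right)} \left(S + n{\left(w{\left(-5 \right)},\left(-1\right) 3 \right)}\right) = - 88 \left(-48 + 100\right) = \left(-88\right) 52 = -4576$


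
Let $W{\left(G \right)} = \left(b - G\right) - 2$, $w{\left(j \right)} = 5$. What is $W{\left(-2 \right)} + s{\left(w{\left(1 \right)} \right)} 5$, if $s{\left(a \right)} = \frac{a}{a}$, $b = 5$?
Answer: $10$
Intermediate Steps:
$s{\left(a \right)} = 1$
$W{\left(G \right)} = 3 - G$ ($W{\left(G \right)} = \left(5 - G\right) - 2 = 3 - G$)
$W{\left(-2 \right)} + s{\left(w{\left(1 \right)} \right)} 5 = \left(3 - -2\right) + 1 \cdot 5 = \left(3 + 2\right) + 5 = 5 + 5 = 10$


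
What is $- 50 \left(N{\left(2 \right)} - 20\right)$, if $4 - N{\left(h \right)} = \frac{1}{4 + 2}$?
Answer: $\frac{2425}{3} \approx 808.33$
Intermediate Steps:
$N{\left(h \right)} = \frac{23}{6}$ ($N{\left(h \right)} = 4 - \frac{1}{4 + 2} = 4 - \frac{1}{6} = \frac{23}{6}$)
$- 50 \left(N{\left(2 \right)} - 20\right) = - 50 \left(\frac{23}{6} - 20\right) = \left(-50\right) \left(- \frac{97}{6}\right) = \frac{2425}{3}$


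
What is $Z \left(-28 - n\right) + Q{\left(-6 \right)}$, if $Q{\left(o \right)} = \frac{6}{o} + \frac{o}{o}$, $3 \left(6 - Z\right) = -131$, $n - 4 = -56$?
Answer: $1192$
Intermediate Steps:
$n = -52$ ($n = 4 - 56 = -52$)
$Z = \frac{149}{3}$ ($Z = 6 - - \frac{131}{3} = 6 + \frac{131}{3} = \frac{149}{3} \approx 49.667$)
$Q{\left(o \right)} = 1 + \frac{6}{o}$ ($Q{\left(o \right)} = \frac{6}{o} + 1 = 1 + \frac{6}{o}$)
$Z \left(-28 - n\right) + Q{\left(-6 \right)} = \frac{149 \left(-28 - -52\right)}{3} + \frac{6 - 6}{-6} = \frac{149 \left(-28 + 52\right)}{3} - 0 = \frac{149}{3} \cdot 24 + 0 = 1192 + 0 = 1192$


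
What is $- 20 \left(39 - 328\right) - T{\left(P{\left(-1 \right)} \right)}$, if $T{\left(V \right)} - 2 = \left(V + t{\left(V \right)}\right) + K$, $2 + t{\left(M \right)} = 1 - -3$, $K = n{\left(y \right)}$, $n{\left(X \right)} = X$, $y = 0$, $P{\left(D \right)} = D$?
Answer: $5777$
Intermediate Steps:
$K = 0$
$t{\left(M \right)} = 2$ ($t{\left(M \right)} = -2 + \left(1 - -3\right) = -2 + \left(1 + 3\right) = -2 + 4 = 2$)
$T{\left(V \right)} = 4 + V$ ($T{\left(V \right)} = 2 + \left(\left(V + 2\right) + 0\right) = 2 + \left(\left(2 + V\right) + 0\right) = 2 + \left(2 + V\right) = 4 + V$)
$- 20 \left(39 - 328\right) - T{\left(P{\left(-1 \right)} \right)} = - 20 \left(39 - 328\right) - \left(4 - 1\right) = \left(-20\right) \left(-289\right) - 3 = 5780 - 3 = 5777$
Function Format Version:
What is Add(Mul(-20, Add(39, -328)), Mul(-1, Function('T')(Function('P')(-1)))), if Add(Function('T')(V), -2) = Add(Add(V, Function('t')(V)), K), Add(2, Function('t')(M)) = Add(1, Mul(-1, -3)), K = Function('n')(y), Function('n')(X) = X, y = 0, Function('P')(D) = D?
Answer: 5777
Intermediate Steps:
K = 0
Function('t')(M) = 2 (Function('t')(M) = Add(-2, Add(1, Mul(-1, -3))) = Add(-2, Add(1, 3)) = Add(-2, 4) = 2)
Function('T')(V) = Add(4, V) (Function('T')(V) = Add(2, Add(Add(V, 2), 0)) = Add(2, Add(Add(2, V), 0)) = Add(2, Add(2, V)) = Add(4, V))
Add(Mul(-20, Add(39, -328)), Mul(-1, Function('T')(Function('P')(-1)))) = Add(Mul(-20, Add(39, -328)), Mul(-1, Add(4, -1))) = Add(Mul(-20, -289), Mul(-1, 3)) = Add(5780, -3) = 5777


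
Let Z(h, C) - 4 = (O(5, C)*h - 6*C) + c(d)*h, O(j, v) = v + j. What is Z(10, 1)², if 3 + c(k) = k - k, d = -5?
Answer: 784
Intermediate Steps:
O(j, v) = j + v
c(k) = -3 (c(k) = -3 + (k - k) = -3 + 0 = -3)
Z(h, C) = 4 - 6*C - 3*h + h*(5 + C) (Z(h, C) = 4 + (((5 + C)*h - 6*C) - 3*h) = 4 + ((h*(5 + C) - 6*C) - 3*h) = 4 + ((-6*C + h*(5 + C)) - 3*h) = 4 + (-6*C - 3*h + h*(5 + C)) = 4 - 6*C - 3*h + h*(5 + C))
Z(10, 1)² = (4 - 6*1 + 2*10 + 1*10)² = (4 - 6 + 20 + 10)² = 28² = 784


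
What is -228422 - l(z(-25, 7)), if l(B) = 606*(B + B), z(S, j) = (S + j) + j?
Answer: -215090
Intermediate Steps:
z(S, j) = S + 2*j
l(B) = 1212*B (l(B) = 606*(2*B) = 1212*B)
-228422 - l(z(-25, 7)) = -228422 - 1212*(-25 + 2*7) = -228422 - 1212*(-25 + 14) = -228422 - 1212*(-11) = -228422 - 1*(-13332) = -228422 + 13332 = -215090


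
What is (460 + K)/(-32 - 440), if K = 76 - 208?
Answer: -41/59 ≈ -0.69491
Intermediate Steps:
K = -132
(460 + K)/(-32 - 440) = (460 - 132)/(-32 - 440) = 328/(-472) = 328*(-1/472) = -41/59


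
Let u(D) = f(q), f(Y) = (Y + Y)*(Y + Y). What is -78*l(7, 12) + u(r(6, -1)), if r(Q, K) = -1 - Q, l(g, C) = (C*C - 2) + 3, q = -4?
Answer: -11246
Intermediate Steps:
l(g, C) = 1 + C**2 (l(g, C) = (C**2 - 2) + 3 = (-2 + C**2) + 3 = 1 + C**2)
f(Y) = 4*Y**2 (f(Y) = (2*Y)*(2*Y) = 4*Y**2)
u(D) = 64 (u(D) = 4*(-4)**2 = 4*16 = 64)
-78*l(7, 12) + u(r(6, -1)) = -78*(1 + 12**2) + 64 = -78*(1 + 144) + 64 = -78*145 + 64 = -11310 + 64 = -11246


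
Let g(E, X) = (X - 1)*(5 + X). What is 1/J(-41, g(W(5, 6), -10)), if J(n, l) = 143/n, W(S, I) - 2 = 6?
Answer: -41/143 ≈ -0.28671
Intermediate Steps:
W(S, I) = 8 (W(S, I) = 2 + 6 = 8)
g(E, X) = (-1 + X)*(5 + X)
1/J(-41, g(W(5, 6), -10)) = 1/(143/(-41)) = 1/(143*(-1/41)) = 1/(-143/41) = -41/143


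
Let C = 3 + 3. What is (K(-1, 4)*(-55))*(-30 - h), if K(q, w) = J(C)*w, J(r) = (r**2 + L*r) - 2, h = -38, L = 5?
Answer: -112640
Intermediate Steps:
C = 6
J(r) = -2 + r**2 + 5*r (J(r) = (r**2 + 5*r) - 2 = -2 + r**2 + 5*r)
K(q, w) = 64*w (K(q, w) = (-2 + 6**2 + 5*6)*w = (-2 + 36 + 30)*w = 64*w)
(K(-1, 4)*(-55))*(-30 - h) = ((64*4)*(-55))*(-30 - 1*(-38)) = (256*(-55))*(-30 + 38) = -14080*8 = -112640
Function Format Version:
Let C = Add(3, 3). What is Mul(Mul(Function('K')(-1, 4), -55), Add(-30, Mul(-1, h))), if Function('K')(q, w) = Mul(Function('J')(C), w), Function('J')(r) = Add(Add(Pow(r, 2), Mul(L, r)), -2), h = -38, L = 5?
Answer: -112640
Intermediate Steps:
C = 6
Function('J')(r) = Add(-2, Pow(r, 2), Mul(5, r)) (Function('J')(r) = Add(Add(Pow(r, 2), Mul(5, r)), -2) = Add(-2, Pow(r, 2), Mul(5, r)))
Function('K')(q, w) = Mul(64, w) (Function('K')(q, w) = Mul(Add(-2, Pow(6, 2), Mul(5, 6)), w) = Mul(Add(-2, 36, 30), w) = Mul(64, w))
Mul(Mul(Function('K')(-1, 4), -55), Add(-30, Mul(-1, h))) = Mul(Mul(Mul(64, 4), -55), Add(-30, Mul(-1, -38))) = Mul(Mul(256, -55), Add(-30, 38)) = Mul(-14080, 8) = -112640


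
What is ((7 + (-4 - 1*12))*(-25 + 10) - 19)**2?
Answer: 13456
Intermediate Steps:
((7 + (-4 - 1*12))*(-25 + 10) - 19)**2 = ((7 + (-4 - 12))*(-15) - 19)**2 = ((7 - 16)*(-15) - 19)**2 = (-9*(-15) - 19)**2 = (135 - 19)**2 = 116**2 = 13456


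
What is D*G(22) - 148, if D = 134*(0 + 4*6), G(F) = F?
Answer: 70604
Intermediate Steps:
D = 3216 (D = 134*(0 + 24) = 134*24 = 3216)
D*G(22) - 148 = 3216*22 - 148 = 70752 - 148 = 70604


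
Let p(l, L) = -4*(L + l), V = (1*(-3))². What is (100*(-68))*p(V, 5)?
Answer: 380800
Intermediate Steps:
V = 9 (V = (-3)² = 9)
p(l, L) = -4*L - 4*l
(100*(-68))*p(V, 5) = (100*(-68))*(-4*5 - 4*9) = -6800*(-20 - 36) = -6800*(-56) = 380800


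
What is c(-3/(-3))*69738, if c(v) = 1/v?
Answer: 69738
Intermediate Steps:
c(-3/(-3))*69738 = 69738/(-3/(-3)) = 69738/(-3*(-1/3)) = 69738/1 = 1*69738 = 69738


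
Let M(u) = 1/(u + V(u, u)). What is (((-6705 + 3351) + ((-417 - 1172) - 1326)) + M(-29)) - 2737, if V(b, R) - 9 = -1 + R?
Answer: -450301/50 ≈ -9006.0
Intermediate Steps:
V(b, R) = 8 + R (V(b, R) = 9 + (-1 + R) = 8 + R)
M(u) = 1/(8 + 2*u) (M(u) = 1/(u + (8 + u)) = 1/(8 + 2*u))
(((-6705 + 3351) + ((-417 - 1172) - 1326)) + M(-29)) - 2737 = (((-6705 + 3351) + ((-417 - 1172) - 1326)) + 1/(2*(4 - 29))) - 2737 = ((-3354 + (-1589 - 1326)) + (½)/(-25)) - 2737 = ((-3354 - 2915) + (½)*(-1/25)) - 2737 = (-6269 - 1/50) - 2737 = -313451/50 - 2737 = -450301/50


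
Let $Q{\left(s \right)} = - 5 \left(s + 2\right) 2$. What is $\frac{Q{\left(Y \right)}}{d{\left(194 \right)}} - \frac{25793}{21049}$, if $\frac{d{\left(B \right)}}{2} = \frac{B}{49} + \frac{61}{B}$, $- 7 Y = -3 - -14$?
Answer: $- \frac{295321751}{171023125} \approx -1.7268$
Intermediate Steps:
$Y = - \frac{11}{7}$ ($Y = - \frac{-3 - -14}{7} = - \frac{-3 + 14}{7} = \left(- \frac{1}{7}\right) 11 = - \frac{11}{7} \approx -1.5714$)
$d{\left(B \right)} = \frac{122}{B} + \frac{2 B}{49}$ ($d{\left(B \right)} = 2 \left(\frac{B}{49} + \frac{61}{B}\right) = 2 \left(\frac{61}{B} + \frac{B}{49}\right) = \frac{122}{B} + \frac{2 B}{49}$)
$Q{\left(s \right)} = -20 - 10 s$ ($Q{\left(s \right)} = - 5 \left(2 + s\right) 2 = \left(-10 - 5 s\right) 2 = -20 - 10 s$)
$\frac{Q{\left(Y \right)}}{d{\left(194 \right)}} - \frac{25793}{21049} = \frac{-20 - - \frac{110}{7}}{\frac{122}{194} + \frac{2}{49} \cdot 194} - \frac{25793}{21049} = \frac{-20 + \frac{110}{7}}{122 \cdot \frac{1}{194} + \frac{388}{49}} - \frac{25793}{21049} = - \frac{30}{7 \left(\frac{61}{97} + \frac{388}{49}\right)} - \frac{25793}{21049} = - \frac{30}{7 \cdot \frac{40625}{4753}} - \frac{25793}{21049} = \left(- \frac{30}{7}\right) \frac{4753}{40625} - \frac{25793}{21049} = - \frac{4074}{8125} - \frac{25793}{21049} = - \frac{295321751}{171023125}$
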